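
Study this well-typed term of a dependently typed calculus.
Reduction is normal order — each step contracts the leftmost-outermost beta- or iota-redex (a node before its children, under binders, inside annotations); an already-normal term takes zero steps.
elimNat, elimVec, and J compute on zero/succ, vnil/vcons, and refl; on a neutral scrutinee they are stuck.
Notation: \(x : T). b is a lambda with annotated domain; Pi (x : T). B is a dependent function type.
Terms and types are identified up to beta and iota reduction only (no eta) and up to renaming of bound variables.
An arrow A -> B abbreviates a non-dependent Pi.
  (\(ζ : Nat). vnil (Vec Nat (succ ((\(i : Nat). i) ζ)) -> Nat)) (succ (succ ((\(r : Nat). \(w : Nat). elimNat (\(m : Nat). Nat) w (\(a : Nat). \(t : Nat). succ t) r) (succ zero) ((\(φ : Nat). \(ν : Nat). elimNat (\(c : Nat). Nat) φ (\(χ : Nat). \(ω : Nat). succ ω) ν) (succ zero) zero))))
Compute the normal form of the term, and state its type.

normal form:
  vnil (Vec Nat (succ (succ (succ (succ (succ zero))))) -> Nat)
the term's type:
  Vec (Vec Nat (succ (succ (succ (succ (succ zero))))) -> Nat) zero


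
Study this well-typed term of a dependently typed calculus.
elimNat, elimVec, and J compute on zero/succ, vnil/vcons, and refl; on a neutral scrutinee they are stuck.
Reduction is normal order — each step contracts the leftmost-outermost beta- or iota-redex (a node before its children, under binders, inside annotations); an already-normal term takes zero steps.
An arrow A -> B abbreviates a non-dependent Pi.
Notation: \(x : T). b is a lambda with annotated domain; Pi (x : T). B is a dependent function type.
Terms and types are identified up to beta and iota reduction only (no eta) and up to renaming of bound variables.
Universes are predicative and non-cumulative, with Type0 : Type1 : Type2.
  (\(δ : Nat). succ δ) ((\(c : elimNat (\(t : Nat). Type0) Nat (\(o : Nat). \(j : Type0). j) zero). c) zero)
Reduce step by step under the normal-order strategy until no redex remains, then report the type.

normal-order reduction sequence:
  (\(δ : Nat). succ δ) ((\(c : elimNat (\(t : Nat). Type0) Nat (\(o : Nat). \(j : Type0). j) zero). c) zero)
  ~> succ ((\(δ : elimNat (\(c : Nat). Type0) Nat (\(t : Nat). \(o : Type0). o) zero). δ) zero)
  ~> succ zero
type:
  Nat


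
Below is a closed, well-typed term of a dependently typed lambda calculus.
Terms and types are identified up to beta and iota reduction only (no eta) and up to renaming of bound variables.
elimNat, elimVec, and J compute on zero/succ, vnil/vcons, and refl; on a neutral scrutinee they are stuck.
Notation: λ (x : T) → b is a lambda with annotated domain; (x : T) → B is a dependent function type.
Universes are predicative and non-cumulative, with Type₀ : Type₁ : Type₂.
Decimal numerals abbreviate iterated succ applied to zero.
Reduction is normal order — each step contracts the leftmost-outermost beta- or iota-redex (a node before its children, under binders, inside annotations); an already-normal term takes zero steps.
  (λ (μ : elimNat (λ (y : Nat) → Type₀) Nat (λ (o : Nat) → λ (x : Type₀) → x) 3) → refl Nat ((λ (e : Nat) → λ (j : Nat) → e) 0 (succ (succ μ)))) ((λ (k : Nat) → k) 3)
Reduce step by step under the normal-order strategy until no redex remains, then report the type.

normal-order reduction sequence:
  (λ (μ : elimNat (λ (y : Nat) → Type₀) Nat (λ (o : Nat) → λ (x : Type₀) → x) 3) → refl Nat ((λ (e : Nat) → λ (j : Nat) → e) 0 (succ (succ μ)))) ((λ (k : Nat) → k) 3)
  ~> refl Nat ((λ (μ : Nat) → λ (y : Nat) → μ) 0 (succ (succ ((λ (o : Nat) → o) 3))))
  ~> refl Nat ((λ (μ : Nat) → 0) (succ (succ ((λ (y : Nat) → y) 3))))
  ~> refl Nat 0
type:
  Eq Nat 0 0


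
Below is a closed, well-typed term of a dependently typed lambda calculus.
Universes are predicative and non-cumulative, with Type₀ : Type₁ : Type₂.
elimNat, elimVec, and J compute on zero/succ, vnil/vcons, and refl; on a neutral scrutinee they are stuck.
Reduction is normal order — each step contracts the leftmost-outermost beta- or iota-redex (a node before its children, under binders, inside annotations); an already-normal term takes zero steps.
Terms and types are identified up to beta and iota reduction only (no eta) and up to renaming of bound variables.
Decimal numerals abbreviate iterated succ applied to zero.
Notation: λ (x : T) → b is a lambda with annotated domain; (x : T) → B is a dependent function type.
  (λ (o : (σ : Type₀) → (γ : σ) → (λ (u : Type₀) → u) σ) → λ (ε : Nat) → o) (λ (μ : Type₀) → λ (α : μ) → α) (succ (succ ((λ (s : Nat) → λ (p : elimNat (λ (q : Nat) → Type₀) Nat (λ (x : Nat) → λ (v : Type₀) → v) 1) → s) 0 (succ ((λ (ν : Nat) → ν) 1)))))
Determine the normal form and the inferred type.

resulting normal form:
  λ (o : Type₀) → λ (σ : o) → σ
inferred type:
  (o : Type₀) → (σ : o) → o


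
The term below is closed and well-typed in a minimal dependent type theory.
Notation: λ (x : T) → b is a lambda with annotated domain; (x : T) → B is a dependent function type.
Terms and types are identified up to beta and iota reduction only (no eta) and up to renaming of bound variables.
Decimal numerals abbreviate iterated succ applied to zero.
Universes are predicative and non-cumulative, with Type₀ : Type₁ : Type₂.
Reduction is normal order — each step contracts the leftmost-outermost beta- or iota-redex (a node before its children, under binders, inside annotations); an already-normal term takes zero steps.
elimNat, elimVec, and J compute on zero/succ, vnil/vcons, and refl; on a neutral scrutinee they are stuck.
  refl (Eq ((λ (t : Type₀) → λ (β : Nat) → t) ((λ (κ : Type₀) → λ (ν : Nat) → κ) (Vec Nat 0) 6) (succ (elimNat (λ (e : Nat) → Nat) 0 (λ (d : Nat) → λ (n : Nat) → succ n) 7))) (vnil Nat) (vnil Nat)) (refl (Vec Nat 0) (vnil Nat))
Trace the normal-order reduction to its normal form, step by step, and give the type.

normal-order reduction sequence:
  refl (Eq ((λ (t : Type₀) → λ (β : Nat) → t) ((λ (κ : Type₀) → λ (ν : Nat) → κ) (Vec Nat 0) 6) (succ (elimNat (λ (e : Nat) → Nat) 0 (λ (d : Nat) → λ (n : Nat) → succ n) 7))) (vnil Nat) (vnil Nat)) (refl (Vec Nat 0) (vnil Nat))
  ~> refl (Eq ((λ (t : Nat) → (λ (β : Type₀) → λ (κ : Nat) → β) (Vec Nat 0) 6) (succ (elimNat (λ (ν : Nat) → Nat) 0 (λ (e : Nat) → λ (d : Nat) → succ d) 7))) (vnil Nat) (vnil Nat)) (refl (Vec Nat 0) (vnil Nat))
  ~> refl (Eq ((λ (t : Type₀) → λ (β : Nat) → t) (Vec Nat 0) 6) (vnil Nat) (vnil Nat)) (refl (Vec Nat 0) (vnil Nat))
  ~> refl (Eq ((λ (t : Nat) → Vec Nat 0) 6) (vnil Nat) (vnil Nat)) (refl (Vec Nat 0) (vnil Nat))
  ~> refl (Eq (Vec Nat 0) (vnil Nat) (vnil Nat)) (refl (Vec Nat 0) (vnil Nat))
type:
  Eq (Eq (Vec Nat 0) (vnil Nat) (vnil Nat)) (refl (Vec Nat 0) (vnil Nat)) (refl (Vec Nat 0) (vnil Nat))


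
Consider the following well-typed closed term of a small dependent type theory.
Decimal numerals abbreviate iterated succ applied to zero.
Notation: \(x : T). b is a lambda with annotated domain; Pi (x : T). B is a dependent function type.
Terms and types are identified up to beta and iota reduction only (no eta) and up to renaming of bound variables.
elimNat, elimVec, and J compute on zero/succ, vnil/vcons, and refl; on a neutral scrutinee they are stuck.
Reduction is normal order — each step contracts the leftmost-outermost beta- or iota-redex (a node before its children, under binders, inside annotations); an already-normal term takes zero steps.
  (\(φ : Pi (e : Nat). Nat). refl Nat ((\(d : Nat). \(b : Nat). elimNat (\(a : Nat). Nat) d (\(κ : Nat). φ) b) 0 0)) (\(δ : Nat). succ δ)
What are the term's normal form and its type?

reduced normal form:
  refl Nat 0
inferred type:
  Eq Nat 0 0


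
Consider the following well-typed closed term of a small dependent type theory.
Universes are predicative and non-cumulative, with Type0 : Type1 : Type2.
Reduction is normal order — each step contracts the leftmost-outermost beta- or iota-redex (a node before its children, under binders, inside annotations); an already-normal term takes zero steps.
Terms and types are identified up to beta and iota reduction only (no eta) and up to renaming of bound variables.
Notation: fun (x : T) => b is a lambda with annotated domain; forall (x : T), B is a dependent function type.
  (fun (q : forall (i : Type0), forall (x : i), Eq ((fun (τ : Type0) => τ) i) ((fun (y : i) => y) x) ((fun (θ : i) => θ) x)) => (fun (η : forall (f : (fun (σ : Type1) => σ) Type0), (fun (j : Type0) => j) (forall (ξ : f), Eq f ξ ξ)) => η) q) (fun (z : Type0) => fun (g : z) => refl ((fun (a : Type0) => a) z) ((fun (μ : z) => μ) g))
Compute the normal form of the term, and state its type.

resulting normal form:
  fun (q : Type0) => fun (i : q) => refl q i
inferred type:
  forall (q : Type0), forall (i : q), Eq q i i
observation: reduction starts at a beta-redex, and 4 normal-order steps reach the normal form.


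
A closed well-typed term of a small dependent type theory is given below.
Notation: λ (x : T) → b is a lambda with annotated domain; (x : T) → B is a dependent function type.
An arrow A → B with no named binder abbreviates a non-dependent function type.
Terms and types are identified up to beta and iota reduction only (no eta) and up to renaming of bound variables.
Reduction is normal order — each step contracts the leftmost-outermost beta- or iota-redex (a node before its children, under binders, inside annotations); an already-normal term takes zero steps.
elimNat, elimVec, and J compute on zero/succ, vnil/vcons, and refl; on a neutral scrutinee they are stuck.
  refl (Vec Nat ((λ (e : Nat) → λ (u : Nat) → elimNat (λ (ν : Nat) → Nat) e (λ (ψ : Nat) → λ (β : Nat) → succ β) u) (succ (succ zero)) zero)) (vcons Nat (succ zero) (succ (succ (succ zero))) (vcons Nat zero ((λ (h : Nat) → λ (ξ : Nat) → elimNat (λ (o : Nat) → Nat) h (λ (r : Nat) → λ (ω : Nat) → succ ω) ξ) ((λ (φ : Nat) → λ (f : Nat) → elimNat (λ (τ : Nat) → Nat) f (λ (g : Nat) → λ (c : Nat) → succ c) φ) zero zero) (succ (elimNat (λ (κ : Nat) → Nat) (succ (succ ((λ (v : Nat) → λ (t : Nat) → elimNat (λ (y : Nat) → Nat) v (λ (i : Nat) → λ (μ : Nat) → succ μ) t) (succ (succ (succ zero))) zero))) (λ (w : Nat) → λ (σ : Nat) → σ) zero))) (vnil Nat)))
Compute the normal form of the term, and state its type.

normal form:
  refl (Vec Nat (succ (succ zero))) (vcons Nat (succ zero) (succ (succ (succ zero))) (vcons Nat zero (succ (succ (succ (succ (succ (succ zero)))))) (vnil Nat)))
type:
  Eq (Vec Nat (succ (succ zero))) (vcons Nat (succ zero) (succ (succ (succ zero))) (vcons Nat zero (succ (succ (succ (succ (succ (succ zero)))))) (vnil Nat))) (vcons Nat (succ zero) (succ (succ (succ zero))) (vcons Nat zero (succ (succ (succ (succ (succ (succ zero)))))) (vnil Nat)))


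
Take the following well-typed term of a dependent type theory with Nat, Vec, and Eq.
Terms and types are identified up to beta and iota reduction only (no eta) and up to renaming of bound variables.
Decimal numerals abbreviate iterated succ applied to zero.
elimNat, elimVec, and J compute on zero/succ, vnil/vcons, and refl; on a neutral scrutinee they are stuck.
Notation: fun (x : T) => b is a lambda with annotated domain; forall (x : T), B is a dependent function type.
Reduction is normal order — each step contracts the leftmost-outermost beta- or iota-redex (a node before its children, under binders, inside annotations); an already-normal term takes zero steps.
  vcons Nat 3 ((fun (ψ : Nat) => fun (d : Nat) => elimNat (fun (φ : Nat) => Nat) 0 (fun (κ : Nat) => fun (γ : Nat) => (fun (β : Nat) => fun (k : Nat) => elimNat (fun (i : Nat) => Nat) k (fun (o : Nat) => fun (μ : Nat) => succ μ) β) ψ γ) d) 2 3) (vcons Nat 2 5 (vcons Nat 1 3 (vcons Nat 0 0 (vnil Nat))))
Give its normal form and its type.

normal form:
  vcons Nat 3 6 (vcons Nat 2 5 (vcons Nat 1 3 (vcons Nat 0 0 (vnil Nat))))
type:
  Vec Nat 4


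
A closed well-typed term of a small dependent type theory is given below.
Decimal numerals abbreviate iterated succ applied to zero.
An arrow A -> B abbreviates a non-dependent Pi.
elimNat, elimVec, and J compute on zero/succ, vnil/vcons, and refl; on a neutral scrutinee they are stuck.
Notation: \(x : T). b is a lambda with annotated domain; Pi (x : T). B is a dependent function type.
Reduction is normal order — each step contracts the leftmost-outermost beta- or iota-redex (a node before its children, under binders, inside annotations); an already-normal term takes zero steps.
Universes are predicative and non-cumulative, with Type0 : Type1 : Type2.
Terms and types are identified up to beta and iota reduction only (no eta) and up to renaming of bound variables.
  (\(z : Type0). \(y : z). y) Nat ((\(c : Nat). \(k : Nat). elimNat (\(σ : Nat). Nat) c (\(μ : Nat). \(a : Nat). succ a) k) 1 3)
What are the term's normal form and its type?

resulting normal form:
  4
type:
  Nat
observation: the term reaches its normal form after 14 normal-order steps.


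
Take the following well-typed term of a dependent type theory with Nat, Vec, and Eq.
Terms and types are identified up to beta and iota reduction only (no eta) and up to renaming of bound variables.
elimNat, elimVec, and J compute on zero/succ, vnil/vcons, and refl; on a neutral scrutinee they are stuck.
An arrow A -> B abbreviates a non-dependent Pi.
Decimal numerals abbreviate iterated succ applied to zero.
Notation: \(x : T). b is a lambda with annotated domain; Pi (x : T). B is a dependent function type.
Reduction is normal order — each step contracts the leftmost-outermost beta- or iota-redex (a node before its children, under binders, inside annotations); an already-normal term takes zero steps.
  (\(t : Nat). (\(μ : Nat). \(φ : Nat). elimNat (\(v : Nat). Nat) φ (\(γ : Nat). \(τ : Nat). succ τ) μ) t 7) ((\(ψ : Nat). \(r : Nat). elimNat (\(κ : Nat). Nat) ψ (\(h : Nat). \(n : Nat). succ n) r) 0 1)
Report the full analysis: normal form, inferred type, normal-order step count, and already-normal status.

normal form:
  8
the term's type:
  Nat
reduction steps (normal order): 13
started in normal form: no
first redex: a beta-redex


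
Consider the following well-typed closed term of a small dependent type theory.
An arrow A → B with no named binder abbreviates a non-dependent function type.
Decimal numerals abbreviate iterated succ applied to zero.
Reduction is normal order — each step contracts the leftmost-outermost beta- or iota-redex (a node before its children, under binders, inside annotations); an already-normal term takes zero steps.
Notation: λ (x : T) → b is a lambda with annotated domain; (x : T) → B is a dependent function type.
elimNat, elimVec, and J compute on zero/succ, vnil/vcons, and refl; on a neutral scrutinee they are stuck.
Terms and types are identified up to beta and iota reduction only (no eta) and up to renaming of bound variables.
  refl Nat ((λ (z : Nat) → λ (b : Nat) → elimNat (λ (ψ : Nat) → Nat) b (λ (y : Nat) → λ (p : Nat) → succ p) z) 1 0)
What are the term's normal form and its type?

resulting normal form:
  refl Nat 1
the term's type:
  Eq Nat 1 1
observation: the term reaches its normal form after 6 normal-order steps.


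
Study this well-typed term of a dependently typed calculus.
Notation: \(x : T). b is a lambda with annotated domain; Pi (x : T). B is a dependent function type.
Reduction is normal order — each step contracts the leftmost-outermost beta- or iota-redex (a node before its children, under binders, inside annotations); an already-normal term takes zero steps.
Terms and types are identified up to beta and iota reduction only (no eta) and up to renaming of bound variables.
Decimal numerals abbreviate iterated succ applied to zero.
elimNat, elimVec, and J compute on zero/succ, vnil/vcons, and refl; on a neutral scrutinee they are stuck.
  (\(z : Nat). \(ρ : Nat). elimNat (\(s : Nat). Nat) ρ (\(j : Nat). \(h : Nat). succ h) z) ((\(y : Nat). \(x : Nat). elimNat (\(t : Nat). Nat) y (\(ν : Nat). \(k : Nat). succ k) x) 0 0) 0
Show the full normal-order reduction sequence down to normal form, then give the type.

normal-order reduction sequence:
  (\(z : Nat). \(ρ : Nat). elimNat (\(s : Nat). Nat) ρ (\(j : Nat). \(h : Nat). succ h) z) ((\(y : Nat). \(x : Nat). elimNat (\(t : Nat). Nat) y (\(ν : Nat). \(k : Nat). succ k) x) 0 0) 0
  ~> (\(z : Nat). elimNat (\(ρ : Nat). Nat) z (\(s : Nat). \(j : Nat). succ j) ((\(h : Nat). \(y : Nat). elimNat (\(x : Nat). Nat) h (\(t : Nat). \(ν : Nat). succ ν) y) 0 0)) 0
  ~> elimNat (\(z : Nat). Nat) 0 (\(ρ : Nat). \(s : Nat). succ s) ((\(j : Nat). \(h : Nat). elimNat (\(y : Nat). Nat) j (\(x : Nat). \(t : Nat). succ t) h) 0 0)
  ~> elimNat (\(z : Nat). Nat) 0 (\(ρ : Nat). \(s : Nat). succ s) ((\(j : Nat). elimNat (\(h : Nat). Nat) 0 (\(y : Nat). \(x : Nat). succ x) j) 0)
  ~> elimNat (\(z : Nat). Nat) 0 (\(ρ : Nat). \(s : Nat). succ s) (elimNat (\(j : Nat). Nat) 0 (\(h : Nat). \(y : Nat). succ y) 0)
  ~> elimNat (\(z : Nat). Nat) 0 (\(ρ : Nat). \(s : Nat). succ s) 0
  ~> 0
inferred type:
  Nat


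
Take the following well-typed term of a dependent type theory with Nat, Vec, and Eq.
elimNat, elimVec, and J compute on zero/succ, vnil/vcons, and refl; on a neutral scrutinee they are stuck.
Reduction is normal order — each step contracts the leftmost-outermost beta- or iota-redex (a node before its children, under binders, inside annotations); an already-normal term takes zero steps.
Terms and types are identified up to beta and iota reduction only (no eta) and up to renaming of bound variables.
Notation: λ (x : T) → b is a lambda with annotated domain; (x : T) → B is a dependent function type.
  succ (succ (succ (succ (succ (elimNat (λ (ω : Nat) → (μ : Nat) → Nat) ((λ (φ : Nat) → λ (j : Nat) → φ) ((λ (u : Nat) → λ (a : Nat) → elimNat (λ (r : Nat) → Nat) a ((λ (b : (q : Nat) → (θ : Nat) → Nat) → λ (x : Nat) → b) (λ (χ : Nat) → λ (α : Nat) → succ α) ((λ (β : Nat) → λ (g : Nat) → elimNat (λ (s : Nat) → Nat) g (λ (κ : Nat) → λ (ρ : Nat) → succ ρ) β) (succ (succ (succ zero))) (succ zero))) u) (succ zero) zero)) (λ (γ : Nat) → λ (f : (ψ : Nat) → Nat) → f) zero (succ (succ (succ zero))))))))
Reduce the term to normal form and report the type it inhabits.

resulting normal form:
  succ (succ (succ (succ (succ (succ zero)))))
type:
  Nat


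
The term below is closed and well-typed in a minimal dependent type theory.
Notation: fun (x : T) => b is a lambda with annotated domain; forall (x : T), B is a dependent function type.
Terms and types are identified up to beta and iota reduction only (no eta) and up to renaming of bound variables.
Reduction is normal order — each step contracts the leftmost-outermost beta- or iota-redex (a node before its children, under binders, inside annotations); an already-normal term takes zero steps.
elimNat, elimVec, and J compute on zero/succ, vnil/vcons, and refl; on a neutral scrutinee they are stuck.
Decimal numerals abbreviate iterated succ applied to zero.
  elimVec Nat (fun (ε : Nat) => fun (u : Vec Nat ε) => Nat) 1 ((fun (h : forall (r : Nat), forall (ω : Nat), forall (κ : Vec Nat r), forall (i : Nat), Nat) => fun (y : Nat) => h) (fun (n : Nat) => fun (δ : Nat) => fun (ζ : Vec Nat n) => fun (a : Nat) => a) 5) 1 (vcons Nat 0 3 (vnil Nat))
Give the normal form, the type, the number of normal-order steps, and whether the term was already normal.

resulting normal form:
  1
the term's type:
  Nat
steps to reach normal form (normal order): 8
term was already normal: no
first redex: an elimVec iota-redex


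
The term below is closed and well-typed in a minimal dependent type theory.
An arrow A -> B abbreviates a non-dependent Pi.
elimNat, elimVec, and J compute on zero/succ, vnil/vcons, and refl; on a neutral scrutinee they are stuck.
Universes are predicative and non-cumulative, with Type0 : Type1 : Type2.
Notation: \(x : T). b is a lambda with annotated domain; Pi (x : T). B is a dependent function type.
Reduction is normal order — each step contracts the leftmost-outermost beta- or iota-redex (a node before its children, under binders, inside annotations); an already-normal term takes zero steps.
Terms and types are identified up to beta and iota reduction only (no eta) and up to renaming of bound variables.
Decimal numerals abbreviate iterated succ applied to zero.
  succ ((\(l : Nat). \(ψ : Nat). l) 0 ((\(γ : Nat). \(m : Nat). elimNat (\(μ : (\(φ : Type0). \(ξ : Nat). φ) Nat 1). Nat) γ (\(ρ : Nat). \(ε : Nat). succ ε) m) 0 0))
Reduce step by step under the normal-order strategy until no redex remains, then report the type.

reduction (normal order):
  succ ((\(l : Nat). \(ψ : Nat). l) 0 ((\(γ : Nat). \(m : Nat). elimNat (\(μ : (\(φ : Type0). \(ξ : Nat). φ) Nat 1). Nat) γ (\(ρ : Nat). \(ε : Nat). succ ε) m) 0 0))
  ~> succ ((\(l : Nat). 0) ((\(ψ : Nat). \(γ : Nat). elimNat (\(m : (\(μ : Type0). \(φ : Nat). μ) Nat 1). Nat) ψ (\(ξ : Nat). \(ρ : Nat). succ ρ) γ) 0 0))
  ~> 1
the term's type:
  Nat


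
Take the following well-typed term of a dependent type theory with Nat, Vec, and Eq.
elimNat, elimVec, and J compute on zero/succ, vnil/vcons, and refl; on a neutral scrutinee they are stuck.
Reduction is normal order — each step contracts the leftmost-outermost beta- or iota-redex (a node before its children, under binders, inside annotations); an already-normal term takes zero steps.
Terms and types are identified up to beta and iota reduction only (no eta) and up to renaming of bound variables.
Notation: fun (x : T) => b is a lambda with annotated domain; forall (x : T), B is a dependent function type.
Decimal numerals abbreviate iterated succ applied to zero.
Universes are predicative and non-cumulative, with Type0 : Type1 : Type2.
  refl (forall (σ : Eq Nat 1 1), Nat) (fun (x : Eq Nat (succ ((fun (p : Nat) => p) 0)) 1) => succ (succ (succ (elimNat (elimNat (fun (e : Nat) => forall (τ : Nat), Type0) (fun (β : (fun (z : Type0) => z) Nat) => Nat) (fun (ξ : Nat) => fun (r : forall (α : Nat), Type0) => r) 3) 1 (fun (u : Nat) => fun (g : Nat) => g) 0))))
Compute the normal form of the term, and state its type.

resulting normal form:
  refl (forall (σ : Eq Nat 1 1), Nat) (fun (x : Eq Nat 1 1) => 4)
type:
  Eq (forall (σ : Eq Nat 1 1), Nat) (fun (x : Eq Nat 1 1) => 4) (fun (p : Eq Nat 1 1) => 4)
observation: the first redex contracted is a beta-redex; the normal form is reached in 2 normal-order steps.


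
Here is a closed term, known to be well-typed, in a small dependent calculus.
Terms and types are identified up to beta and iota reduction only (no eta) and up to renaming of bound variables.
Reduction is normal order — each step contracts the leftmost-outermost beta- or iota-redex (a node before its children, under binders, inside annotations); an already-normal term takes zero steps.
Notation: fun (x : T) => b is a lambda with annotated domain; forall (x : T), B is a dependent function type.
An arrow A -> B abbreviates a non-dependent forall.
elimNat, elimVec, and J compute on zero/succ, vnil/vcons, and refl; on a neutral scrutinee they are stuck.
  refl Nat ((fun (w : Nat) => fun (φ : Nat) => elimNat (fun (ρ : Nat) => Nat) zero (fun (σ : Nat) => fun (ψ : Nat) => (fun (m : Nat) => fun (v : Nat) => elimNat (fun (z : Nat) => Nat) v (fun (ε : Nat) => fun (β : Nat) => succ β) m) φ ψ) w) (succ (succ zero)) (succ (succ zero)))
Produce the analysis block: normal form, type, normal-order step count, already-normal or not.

resulting normal form:
  refl Nat (succ (succ (succ (succ zero))))
inferred type:
  Eq Nat (succ (succ (succ (succ zero)))) (succ (succ (succ (succ zero))))
normal-order step count: 27
term was already normal: no
first redex: a beta-redex


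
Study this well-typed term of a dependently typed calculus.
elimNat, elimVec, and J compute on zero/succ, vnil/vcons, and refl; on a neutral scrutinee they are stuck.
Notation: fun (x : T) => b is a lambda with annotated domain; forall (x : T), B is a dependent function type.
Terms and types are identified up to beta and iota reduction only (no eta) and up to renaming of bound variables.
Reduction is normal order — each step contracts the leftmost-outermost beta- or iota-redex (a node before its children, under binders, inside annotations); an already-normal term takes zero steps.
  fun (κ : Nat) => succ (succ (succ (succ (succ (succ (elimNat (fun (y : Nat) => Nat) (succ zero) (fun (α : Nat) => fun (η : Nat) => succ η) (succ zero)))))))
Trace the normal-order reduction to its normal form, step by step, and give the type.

normal-order reduction sequence:
  fun (κ : Nat) => succ (succ (succ (succ (succ (succ (elimNat (fun (y : Nat) => Nat) (succ zero) (fun (α : Nat) => fun (η : Nat) => succ η) (succ zero)))))))
  ~> fun (κ : Nat) => succ (succ (succ (succ (succ (succ ((fun (y : Nat) => fun (α : Nat) => succ α) zero (elimNat (fun (η : Nat) => Nat) (succ zero) (fun (ζ : Nat) => fun (z : Nat) => succ z) zero)))))))
  ~> fun (κ : Nat) => succ (succ (succ (succ (succ (succ ((fun (y : Nat) => succ y) (elimNat (fun (α : Nat) => Nat) (succ zero) (fun (η : Nat) => fun (ζ : Nat) => succ ζ) zero)))))))
  ~> fun (κ : Nat) => succ (succ (succ (succ (succ (succ (succ (elimNat (fun (y : Nat) => Nat) (succ zero) (fun (α : Nat) => fun (η : Nat) => succ η) zero)))))))
  ~> fun (κ : Nat) => succ (succ (succ (succ (succ (succ (succ (succ zero)))))))
the term's type:
  forall (κ : Nat), Nat


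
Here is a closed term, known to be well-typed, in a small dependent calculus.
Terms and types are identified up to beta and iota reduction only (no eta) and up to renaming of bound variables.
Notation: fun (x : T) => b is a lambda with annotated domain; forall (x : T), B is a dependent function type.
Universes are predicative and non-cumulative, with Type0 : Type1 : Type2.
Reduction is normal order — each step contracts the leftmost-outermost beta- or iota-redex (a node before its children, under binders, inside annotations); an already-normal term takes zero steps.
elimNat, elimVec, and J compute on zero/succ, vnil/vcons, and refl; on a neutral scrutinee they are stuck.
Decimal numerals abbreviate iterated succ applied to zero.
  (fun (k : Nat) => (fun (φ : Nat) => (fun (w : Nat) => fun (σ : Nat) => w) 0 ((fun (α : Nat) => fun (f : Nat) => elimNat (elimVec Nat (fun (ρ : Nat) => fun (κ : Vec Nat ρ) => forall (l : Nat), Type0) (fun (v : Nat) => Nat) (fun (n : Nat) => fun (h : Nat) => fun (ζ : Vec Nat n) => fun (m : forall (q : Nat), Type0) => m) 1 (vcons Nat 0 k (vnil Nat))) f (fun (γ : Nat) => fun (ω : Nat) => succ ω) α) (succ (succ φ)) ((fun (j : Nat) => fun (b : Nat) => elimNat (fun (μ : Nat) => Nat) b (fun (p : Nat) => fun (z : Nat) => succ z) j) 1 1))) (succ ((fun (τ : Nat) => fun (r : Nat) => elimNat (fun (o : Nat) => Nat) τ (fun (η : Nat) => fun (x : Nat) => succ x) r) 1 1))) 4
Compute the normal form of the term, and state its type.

reduced normal form:
  0
inferred type:
  Nat


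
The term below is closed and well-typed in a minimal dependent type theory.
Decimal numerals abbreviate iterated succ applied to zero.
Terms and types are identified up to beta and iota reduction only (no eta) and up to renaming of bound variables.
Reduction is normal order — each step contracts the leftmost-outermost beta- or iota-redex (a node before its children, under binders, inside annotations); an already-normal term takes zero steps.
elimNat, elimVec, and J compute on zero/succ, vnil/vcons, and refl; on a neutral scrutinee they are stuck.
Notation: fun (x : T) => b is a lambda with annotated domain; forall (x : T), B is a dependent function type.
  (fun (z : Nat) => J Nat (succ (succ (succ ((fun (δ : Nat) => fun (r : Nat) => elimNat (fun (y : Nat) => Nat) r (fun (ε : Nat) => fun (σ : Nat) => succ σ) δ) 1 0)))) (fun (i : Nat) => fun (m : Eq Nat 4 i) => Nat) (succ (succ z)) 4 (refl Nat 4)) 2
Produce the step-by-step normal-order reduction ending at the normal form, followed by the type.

normal-order reduction:
  (fun (z : Nat) => J Nat (succ (succ (succ ((fun (δ : Nat) => fun (r : Nat) => elimNat (fun (y : Nat) => Nat) r (fun (ε : Nat) => fun (σ : Nat) => succ σ) δ) 1 0)))) (fun (i : Nat) => fun (m : Eq Nat 4 i) => Nat) (succ (succ z)) 4 (refl Nat 4)) 2
  ~> J Nat (succ (succ (succ ((fun (z : Nat) => fun (δ : Nat) => elimNat (fun (r : Nat) => Nat) δ (fun (y : Nat) => fun (ε : Nat) => succ ε) z) 1 0)))) (fun (σ : Nat) => fun (i : Eq Nat 4 σ) => Nat) 4 4 (refl Nat 4)
  ~> 4
the term's type:
  Nat


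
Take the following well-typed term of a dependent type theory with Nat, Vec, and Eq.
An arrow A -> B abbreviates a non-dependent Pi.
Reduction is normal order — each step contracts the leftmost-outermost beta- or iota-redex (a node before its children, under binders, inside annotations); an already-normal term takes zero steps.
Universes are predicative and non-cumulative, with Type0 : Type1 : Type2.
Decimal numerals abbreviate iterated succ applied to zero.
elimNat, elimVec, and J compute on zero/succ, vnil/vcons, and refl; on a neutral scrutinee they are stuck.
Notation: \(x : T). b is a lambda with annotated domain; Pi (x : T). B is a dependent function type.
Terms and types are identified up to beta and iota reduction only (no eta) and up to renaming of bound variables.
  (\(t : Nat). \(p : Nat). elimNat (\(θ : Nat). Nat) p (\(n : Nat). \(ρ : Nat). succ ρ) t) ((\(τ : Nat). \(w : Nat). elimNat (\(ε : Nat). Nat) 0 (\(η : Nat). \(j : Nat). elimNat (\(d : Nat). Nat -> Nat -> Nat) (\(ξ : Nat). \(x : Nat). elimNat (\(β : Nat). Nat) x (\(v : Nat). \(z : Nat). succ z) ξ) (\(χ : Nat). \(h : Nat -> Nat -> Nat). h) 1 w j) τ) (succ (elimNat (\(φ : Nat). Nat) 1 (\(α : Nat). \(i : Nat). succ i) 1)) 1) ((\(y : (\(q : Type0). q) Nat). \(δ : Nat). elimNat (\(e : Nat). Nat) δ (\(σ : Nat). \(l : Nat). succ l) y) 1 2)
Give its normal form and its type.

resulting normal form:
  6
type:
  Nat


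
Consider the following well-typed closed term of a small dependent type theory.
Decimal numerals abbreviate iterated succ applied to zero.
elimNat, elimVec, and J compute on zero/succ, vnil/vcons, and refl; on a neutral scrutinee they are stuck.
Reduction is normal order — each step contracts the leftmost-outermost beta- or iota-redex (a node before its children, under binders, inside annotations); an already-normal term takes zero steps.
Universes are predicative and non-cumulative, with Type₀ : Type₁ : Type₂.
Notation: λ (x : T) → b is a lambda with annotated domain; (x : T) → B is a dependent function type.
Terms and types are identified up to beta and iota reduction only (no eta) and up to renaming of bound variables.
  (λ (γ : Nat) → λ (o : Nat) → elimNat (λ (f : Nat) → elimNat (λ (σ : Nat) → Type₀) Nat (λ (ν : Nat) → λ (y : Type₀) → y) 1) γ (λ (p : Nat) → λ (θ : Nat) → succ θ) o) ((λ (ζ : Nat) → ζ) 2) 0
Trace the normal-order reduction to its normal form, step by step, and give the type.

reduction (normal order):
  (λ (γ : Nat) → λ (o : Nat) → elimNat (λ (f : Nat) → elimNat (λ (σ : Nat) → Type₀) Nat (λ (ν : Nat) → λ (y : Type₀) → y) 1) γ (λ (p : Nat) → λ (θ : Nat) → succ θ) o) ((λ (ζ : Nat) → ζ) 2) 0
  ~> (λ (γ : Nat) → elimNat (λ (o : Nat) → elimNat (λ (f : Nat) → Type₀) Nat (λ (σ : Nat) → λ (ν : Type₀) → ν) 1) ((λ (y : Nat) → y) 2) (λ (p : Nat) → λ (θ : Nat) → succ θ) γ) 0
  ~> elimNat (λ (γ : Nat) → elimNat (λ (o : Nat) → Type₀) Nat (λ (f : Nat) → λ (σ : Type₀) → σ) 1) ((λ (ν : Nat) → ν) 2) (λ (y : Nat) → λ (p : Nat) → succ p) 0
  ~> (λ (γ : Nat) → γ) 2
  ~> 2
type:
  Nat


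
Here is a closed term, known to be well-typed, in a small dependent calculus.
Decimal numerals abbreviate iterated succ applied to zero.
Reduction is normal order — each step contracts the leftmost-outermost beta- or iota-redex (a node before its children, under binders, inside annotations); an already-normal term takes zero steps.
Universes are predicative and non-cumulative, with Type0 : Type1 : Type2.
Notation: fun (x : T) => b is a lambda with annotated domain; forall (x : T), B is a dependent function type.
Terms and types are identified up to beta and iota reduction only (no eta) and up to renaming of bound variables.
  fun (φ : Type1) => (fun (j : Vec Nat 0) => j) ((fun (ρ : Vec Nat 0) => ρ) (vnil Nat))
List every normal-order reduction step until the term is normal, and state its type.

normal-order reduction sequence:
  fun (φ : Type1) => (fun (j : Vec Nat 0) => j) ((fun (ρ : Vec Nat 0) => ρ) (vnil Nat))
  ~> fun (φ : Type1) => (fun (j : Vec Nat 0) => j) (vnil Nat)
  ~> fun (φ : Type1) => vnil Nat
inferred type:
  forall (φ : Type1), Vec Nat 0


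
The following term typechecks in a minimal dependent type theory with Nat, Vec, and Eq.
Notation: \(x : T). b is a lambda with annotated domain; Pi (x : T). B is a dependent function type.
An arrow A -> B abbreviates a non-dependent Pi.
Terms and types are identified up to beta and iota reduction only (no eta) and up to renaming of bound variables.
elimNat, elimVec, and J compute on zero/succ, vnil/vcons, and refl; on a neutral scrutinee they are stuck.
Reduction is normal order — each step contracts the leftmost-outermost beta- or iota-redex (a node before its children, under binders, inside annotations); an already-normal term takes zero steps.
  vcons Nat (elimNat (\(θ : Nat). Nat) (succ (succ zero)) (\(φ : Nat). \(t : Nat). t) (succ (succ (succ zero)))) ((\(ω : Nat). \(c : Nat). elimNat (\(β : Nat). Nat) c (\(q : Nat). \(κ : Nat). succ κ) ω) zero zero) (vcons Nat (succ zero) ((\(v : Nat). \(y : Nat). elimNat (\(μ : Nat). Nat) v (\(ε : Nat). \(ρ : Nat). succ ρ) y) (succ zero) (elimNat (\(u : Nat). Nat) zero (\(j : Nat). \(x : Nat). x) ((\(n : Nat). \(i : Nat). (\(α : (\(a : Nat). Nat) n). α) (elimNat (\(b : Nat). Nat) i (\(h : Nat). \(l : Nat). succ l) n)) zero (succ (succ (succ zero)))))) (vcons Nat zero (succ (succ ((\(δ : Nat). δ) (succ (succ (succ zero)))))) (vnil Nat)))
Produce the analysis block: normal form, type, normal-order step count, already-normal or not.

normal form:
  vcons Nat (succ (succ zero)) zero (vcons Nat (succ zero) (succ zero) (vcons Nat zero (succ (succ (succ (succ (succ zero))))) (vnil Nat)))
inferred type:
  Vec Nat (succ (succ (succ zero)))
reduction steps (normal order): 31
term was already normal: no
first contracted redex: an elimNat iota-redex


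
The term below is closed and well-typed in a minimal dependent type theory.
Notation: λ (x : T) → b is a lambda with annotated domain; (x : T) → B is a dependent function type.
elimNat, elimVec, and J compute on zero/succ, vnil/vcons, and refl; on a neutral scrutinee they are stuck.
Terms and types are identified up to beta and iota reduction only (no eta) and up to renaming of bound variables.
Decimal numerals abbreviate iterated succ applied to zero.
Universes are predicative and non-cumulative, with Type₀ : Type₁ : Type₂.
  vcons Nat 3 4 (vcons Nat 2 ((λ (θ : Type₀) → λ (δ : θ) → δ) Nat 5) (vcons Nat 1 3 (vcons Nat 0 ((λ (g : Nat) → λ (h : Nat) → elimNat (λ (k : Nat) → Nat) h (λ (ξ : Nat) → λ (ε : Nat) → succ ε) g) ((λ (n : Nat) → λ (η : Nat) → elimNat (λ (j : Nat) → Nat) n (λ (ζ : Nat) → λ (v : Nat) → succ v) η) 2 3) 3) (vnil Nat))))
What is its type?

type:
  Vec Nat 4


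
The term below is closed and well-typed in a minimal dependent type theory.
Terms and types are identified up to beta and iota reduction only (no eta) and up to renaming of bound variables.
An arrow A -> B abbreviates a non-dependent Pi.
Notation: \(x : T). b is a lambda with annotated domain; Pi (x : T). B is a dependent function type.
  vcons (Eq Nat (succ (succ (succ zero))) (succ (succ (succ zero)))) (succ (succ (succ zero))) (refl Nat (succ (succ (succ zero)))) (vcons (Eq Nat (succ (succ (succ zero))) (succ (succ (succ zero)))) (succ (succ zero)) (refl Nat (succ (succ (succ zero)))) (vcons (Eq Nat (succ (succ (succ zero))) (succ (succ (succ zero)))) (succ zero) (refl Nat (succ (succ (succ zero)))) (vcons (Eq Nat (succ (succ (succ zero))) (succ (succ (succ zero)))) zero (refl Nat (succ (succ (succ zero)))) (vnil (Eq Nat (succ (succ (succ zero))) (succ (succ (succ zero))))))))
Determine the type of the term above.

type:
  Vec (Eq Nat (succ (succ (succ zero))) (succ (succ (succ zero)))) (succ (succ (succ (succ zero))))


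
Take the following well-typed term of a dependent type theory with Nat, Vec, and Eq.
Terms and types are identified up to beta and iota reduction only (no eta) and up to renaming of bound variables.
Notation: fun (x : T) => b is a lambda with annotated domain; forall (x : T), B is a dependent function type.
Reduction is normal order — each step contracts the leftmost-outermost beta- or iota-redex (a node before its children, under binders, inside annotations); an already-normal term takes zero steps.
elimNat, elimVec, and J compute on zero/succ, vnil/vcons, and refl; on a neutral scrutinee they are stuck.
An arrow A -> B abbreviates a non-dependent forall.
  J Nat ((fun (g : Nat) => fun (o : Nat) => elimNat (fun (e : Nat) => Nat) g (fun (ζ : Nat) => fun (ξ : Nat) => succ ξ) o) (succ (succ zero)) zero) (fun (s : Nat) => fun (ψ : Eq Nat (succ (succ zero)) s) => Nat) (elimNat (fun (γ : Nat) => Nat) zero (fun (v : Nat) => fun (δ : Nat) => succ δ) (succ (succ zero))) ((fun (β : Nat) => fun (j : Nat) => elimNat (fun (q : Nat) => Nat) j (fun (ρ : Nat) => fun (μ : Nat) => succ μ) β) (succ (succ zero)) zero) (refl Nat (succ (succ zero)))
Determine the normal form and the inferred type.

resulting normal form:
  succ (succ zero)
type:
  Nat


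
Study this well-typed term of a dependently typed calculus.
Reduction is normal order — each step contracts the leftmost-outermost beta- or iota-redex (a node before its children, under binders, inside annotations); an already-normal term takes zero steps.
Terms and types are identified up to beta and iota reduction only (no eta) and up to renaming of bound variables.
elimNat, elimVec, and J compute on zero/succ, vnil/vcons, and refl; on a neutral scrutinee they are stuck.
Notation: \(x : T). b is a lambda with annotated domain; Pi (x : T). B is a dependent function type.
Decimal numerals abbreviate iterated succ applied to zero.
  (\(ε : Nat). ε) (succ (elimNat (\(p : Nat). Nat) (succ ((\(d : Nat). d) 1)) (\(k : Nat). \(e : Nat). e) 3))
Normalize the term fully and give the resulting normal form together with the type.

reduced normal form:
  3
the term's type:
  Nat
observation: the term reaches its normal form after 12 normal-order steps.


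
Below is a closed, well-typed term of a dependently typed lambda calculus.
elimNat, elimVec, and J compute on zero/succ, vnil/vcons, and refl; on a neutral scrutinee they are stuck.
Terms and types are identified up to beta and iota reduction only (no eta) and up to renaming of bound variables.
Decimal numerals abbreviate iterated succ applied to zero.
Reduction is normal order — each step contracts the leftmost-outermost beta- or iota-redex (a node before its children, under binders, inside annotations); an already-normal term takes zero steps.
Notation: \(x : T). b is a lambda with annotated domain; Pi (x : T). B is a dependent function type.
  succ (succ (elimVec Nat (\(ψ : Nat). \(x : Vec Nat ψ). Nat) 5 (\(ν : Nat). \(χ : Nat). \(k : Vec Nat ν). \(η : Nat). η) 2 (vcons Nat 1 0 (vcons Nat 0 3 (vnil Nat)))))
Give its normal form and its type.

normal form:
  7
type:
  Nat


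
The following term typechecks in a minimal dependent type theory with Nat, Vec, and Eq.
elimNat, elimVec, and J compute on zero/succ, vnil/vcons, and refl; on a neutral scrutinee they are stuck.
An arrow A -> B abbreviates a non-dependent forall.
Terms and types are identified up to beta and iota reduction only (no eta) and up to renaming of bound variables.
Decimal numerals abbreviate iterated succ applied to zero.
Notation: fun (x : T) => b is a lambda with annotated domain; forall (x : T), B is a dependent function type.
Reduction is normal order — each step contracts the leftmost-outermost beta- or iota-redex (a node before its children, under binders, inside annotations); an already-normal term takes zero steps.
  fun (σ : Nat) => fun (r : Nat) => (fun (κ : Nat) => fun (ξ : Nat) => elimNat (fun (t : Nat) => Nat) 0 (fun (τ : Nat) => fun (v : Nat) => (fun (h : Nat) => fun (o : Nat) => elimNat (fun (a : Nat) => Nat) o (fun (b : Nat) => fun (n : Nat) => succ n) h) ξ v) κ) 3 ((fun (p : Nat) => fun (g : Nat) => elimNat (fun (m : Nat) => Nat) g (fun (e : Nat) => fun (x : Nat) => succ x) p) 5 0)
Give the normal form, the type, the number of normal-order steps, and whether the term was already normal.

reduced normal form:
  fun (σ : Nat) => fun (r : Nat) => 15
type:
  Nat -> Nat -> Nat
normal-order step count: 120
term was already normal: no
first redex: a beta-redex
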